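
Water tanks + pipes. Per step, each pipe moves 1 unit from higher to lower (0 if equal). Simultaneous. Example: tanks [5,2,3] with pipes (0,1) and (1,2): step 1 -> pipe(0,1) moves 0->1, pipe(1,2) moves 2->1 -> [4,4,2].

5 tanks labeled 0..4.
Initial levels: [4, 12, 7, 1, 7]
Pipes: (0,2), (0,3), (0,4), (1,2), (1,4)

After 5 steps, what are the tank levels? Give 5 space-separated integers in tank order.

Step 1: flows [2->0,0->3,4->0,1->2,1->4] -> levels [5 10 7 2 7]
Step 2: flows [2->0,0->3,4->0,1->2,1->4] -> levels [6 8 7 3 7]
Step 3: flows [2->0,0->3,4->0,1->2,1->4] -> levels [7 6 7 4 7]
Step 4: flows [0=2,0->3,0=4,2->1,4->1] -> levels [6 8 6 5 6]
Step 5: flows [0=2,0->3,0=4,1->2,1->4] -> levels [5 6 7 6 7]

Answer: 5 6 7 6 7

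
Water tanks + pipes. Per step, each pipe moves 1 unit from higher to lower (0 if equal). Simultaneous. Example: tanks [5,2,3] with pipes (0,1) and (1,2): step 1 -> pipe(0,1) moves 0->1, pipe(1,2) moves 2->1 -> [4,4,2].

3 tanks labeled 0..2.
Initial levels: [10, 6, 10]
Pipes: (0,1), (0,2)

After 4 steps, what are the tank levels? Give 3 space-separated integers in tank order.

Step 1: flows [0->1,0=2] -> levels [9 7 10]
Step 2: flows [0->1,2->0] -> levels [9 8 9]
Step 3: flows [0->1,0=2] -> levels [8 9 9]
Step 4: flows [1->0,2->0] -> levels [10 8 8]

Answer: 10 8 8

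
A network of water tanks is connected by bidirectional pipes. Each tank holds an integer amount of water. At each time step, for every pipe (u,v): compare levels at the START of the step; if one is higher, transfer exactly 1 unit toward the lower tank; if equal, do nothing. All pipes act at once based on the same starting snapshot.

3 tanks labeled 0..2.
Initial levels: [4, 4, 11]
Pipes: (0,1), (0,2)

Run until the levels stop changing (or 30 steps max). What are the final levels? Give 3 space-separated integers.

Answer: 5 7 7

Derivation:
Step 1: flows [0=1,2->0] -> levels [5 4 10]
Step 2: flows [0->1,2->0] -> levels [5 5 9]
Step 3: flows [0=1,2->0] -> levels [6 5 8]
Step 4: flows [0->1,2->0] -> levels [6 6 7]
Step 5: flows [0=1,2->0] -> levels [7 6 6]
Step 6: flows [0->1,0->2] -> levels [5 7 7]
Step 7: flows [1->0,2->0] -> levels [7 6 6]
  -> period-2 cycle: step 7 state = step 5 state; never stabilizes
  -> state at step 30: (30-5) mod 2 = 1, same as step 6 -> [5 7 7]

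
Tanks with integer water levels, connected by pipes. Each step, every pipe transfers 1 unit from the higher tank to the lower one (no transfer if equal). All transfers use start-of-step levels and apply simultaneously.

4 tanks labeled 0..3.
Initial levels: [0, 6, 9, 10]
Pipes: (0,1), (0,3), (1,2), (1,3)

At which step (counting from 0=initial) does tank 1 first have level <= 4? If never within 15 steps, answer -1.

Step 1: flows [1->0,3->0,2->1,3->1] -> levels [2 7 8 8]
Step 2: flows [1->0,3->0,2->1,3->1] -> levels [4 8 7 6]
Step 3: flows [1->0,3->0,1->2,1->3] -> levels [6 5 8 6]
Step 4: flows [0->1,0=3,2->1,3->1] -> levels [5 8 7 5]
Step 5: flows [1->0,0=3,1->2,1->3] -> levels [6 5 8 6]
  -> period-2 cycle (repeats step 3); tank 1 never drops to <=4
Tank 1 never reaches <=4 within 15 steps

Answer: -1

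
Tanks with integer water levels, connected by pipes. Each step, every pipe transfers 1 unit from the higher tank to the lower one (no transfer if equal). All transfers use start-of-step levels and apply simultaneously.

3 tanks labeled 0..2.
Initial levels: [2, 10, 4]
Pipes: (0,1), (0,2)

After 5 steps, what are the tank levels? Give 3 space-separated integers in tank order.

Answer: 6 5 5

Derivation:
Step 1: flows [1->0,2->0] -> levels [4 9 3]
Step 2: flows [1->0,0->2] -> levels [4 8 4]
Step 3: flows [1->0,0=2] -> levels [5 7 4]
Step 4: flows [1->0,0->2] -> levels [5 6 5]
Step 5: flows [1->0,0=2] -> levels [6 5 5]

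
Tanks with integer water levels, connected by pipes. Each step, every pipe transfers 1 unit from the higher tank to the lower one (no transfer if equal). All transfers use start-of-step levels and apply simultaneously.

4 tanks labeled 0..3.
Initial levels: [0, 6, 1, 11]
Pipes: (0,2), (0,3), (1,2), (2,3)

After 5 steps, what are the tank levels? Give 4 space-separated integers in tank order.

Answer: 5 5 3 5

Derivation:
Step 1: flows [2->0,3->0,1->2,3->2] -> levels [2 5 2 9]
Step 2: flows [0=2,3->0,1->2,3->2] -> levels [3 4 4 7]
Step 3: flows [2->0,3->0,1=2,3->2] -> levels [5 4 4 5]
Step 4: flows [0->2,0=3,1=2,3->2] -> levels [4 4 6 4]
Step 5: flows [2->0,0=3,2->1,2->3] -> levels [5 5 3 5]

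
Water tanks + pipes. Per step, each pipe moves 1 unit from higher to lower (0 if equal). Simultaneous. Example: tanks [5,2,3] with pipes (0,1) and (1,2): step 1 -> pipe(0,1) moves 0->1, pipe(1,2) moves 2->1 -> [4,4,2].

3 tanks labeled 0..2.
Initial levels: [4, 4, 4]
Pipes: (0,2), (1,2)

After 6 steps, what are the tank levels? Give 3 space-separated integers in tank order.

Step 1: flows [0=2,1=2] -> levels [4 4 4]
  -> stable; steps 2..6 unchanged -> [4 4 4]

Answer: 4 4 4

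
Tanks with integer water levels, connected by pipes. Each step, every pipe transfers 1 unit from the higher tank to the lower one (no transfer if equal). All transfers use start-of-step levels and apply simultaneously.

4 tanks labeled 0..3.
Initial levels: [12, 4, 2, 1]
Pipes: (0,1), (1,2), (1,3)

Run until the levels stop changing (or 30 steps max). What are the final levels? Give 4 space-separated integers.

Step 1: flows [0->1,1->2,1->3] -> levels [11 3 3 2]
Step 2: flows [0->1,1=2,1->3] -> levels [10 3 3 3]
Step 3: flows [0->1,1=2,1=3] -> levels [9 4 3 3]
Step 4: flows [0->1,1->2,1->3] -> levels [8 3 4 4]
Step 5: flows [0->1,2->1,3->1] -> levels [7 6 3 3]
Step 6: flows [0->1,1->2,1->3] -> levels [6 5 4 4]
Step 7: flows [0->1,1->2,1->3] -> levels [5 4 5 5]
Step 8: flows [0->1,2->1,3->1] -> levels [4 7 4 4]
Step 9: flows [1->0,1->2,1->3] -> levels [5 4 5 5]
  -> period-2 cycle: step 9 state = step 7 state; never stabilizes
  -> state at step 30: (30-7) mod 2 = 1, same as step 8 -> [4 7 4 4]

Answer: 4 7 4 4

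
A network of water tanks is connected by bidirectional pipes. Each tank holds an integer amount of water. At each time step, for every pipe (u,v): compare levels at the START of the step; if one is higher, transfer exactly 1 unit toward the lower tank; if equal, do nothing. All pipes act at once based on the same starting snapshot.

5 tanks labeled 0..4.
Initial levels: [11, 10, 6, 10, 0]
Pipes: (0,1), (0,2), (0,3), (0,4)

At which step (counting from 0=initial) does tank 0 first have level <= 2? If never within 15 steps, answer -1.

Answer: -1

Derivation:
Step 1: flows [0->1,0->2,0->3,0->4] -> levels [7 11 7 11 1]
Step 2: flows [1->0,0=2,3->0,0->4] -> levels [8 10 7 10 2]
Step 3: flows [1->0,0->2,3->0,0->4] -> levels [8 9 8 9 3]
Step 4: flows [1->0,0=2,3->0,0->4] -> levels [9 8 8 8 4]
Step 5: flows [0->1,0->2,0->3,0->4] -> levels [5 9 9 9 5]
Step 6: flows [1->0,2->0,3->0,0=4] -> levels [8 8 8 8 5]
Step 7: flows [0=1,0=2,0=3,0->4] -> levels [7 8 8 8 6]
Step 8: flows [1->0,2->0,3->0,0->4] -> levels [9 7 7 7 7]
Step 9: flows [0->1,0->2,0->3,0->4] -> levels [5 8 8 8 8]
Step 10: flows [1->0,2->0,3->0,4->0] -> levels [9 7 7 7 7]
  -> period-2 cycle (repeats step 8); tank 0 never drops to <=2
Tank 0 never reaches <=2 within 15 steps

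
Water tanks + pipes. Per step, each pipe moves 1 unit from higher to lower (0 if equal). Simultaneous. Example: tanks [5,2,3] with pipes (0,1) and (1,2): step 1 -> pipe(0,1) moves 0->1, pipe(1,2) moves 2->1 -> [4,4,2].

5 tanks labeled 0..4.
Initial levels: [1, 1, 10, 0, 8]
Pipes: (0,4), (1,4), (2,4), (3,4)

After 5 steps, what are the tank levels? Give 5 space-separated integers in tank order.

Step 1: flows [4->0,4->1,2->4,4->3] -> levels [2 2 9 1 6]
Step 2: flows [4->0,4->1,2->4,4->3] -> levels [3 3 8 2 4]
Step 3: flows [4->0,4->1,2->4,4->3] -> levels [4 4 7 3 2]
Step 4: flows [0->4,1->4,2->4,3->4] -> levels [3 3 6 2 6]
Step 5: flows [4->0,4->1,2=4,4->3] -> levels [4 4 6 3 3]

Answer: 4 4 6 3 3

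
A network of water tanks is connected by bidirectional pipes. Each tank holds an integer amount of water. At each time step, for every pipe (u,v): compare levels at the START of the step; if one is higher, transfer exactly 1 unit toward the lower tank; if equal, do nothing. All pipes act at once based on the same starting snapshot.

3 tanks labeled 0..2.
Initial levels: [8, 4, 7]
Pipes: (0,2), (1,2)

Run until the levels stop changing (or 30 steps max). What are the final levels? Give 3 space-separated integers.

Answer: 7 7 5

Derivation:
Step 1: flows [0->2,2->1] -> levels [7 5 7]
Step 2: flows [0=2,2->1] -> levels [7 6 6]
Step 3: flows [0->2,1=2] -> levels [6 6 7]
Step 4: flows [2->0,2->1] -> levels [7 7 5]
Step 5: flows [0->2,1->2] -> levels [6 6 7]
  -> period-2 cycle: step 5 state = step 3 state; never stabilizes
  -> state at step 30: (30-3) mod 2 = 1, same as step 4 -> [7 7 5]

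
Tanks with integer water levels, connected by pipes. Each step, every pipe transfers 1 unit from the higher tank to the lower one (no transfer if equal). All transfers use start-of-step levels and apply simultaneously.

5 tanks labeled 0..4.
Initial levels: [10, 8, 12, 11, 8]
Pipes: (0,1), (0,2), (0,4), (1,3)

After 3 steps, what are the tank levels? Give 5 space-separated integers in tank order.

Answer: 8 11 11 9 10

Derivation:
Step 1: flows [0->1,2->0,0->4,3->1] -> levels [9 10 11 10 9]
Step 2: flows [1->0,2->0,0=4,1=3] -> levels [11 9 10 10 9]
Step 3: flows [0->1,0->2,0->4,3->1] -> levels [8 11 11 9 10]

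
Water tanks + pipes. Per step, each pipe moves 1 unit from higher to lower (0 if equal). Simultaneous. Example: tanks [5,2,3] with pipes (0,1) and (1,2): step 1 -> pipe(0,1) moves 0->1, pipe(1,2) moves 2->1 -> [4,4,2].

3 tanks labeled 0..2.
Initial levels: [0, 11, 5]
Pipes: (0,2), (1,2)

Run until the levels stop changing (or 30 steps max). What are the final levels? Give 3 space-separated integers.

Step 1: flows [2->0,1->2] -> levels [1 10 5]
Step 2: flows [2->0,1->2] -> levels [2 9 5]
Step 3: flows [2->0,1->2] -> levels [3 8 5]
Step 4: flows [2->0,1->2] -> levels [4 7 5]
Step 5: flows [2->0,1->2] -> levels [5 6 5]
Step 6: flows [0=2,1->2] -> levels [5 5 6]
Step 7: flows [2->0,2->1] -> levels [6 6 4]
Step 8: flows [0->2,1->2] -> levels [5 5 6]
  -> period-2 cycle: step 8 state = step 6 state; never stabilizes
  -> state at step 30: (30-6) mod 2 = 0, same as step 6 -> [5 5 6]

Answer: 5 5 6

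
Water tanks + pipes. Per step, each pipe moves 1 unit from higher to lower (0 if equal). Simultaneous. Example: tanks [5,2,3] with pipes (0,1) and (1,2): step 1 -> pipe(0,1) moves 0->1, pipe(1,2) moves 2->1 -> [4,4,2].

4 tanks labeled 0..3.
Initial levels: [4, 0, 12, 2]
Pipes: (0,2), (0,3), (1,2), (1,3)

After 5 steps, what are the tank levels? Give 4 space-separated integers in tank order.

Answer: 3 3 6 6

Derivation:
Step 1: flows [2->0,0->3,2->1,3->1] -> levels [4 2 10 2]
Step 2: flows [2->0,0->3,2->1,1=3] -> levels [4 3 8 3]
Step 3: flows [2->0,0->3,2->1,1=3] -> levels [4 4 6 4]
Step 4: flows [2->0,0=3,2->1,1=3] -> levels [5 5 4 4]
Step 5: flows [0->2,0->3,1->2,1->3] -> levels [3 3 6 6]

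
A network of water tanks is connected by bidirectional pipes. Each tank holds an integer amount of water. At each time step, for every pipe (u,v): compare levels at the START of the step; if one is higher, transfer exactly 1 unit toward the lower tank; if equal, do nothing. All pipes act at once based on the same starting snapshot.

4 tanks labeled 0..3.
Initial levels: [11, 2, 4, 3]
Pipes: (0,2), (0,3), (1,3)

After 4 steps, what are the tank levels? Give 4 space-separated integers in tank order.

Answer: 5 4 6 5

Derivation:
Step 1: flows [0->2,0->3,3->1] -> levels [9 3 5 3]
Step 2: flows [0->2,0->3,1=3] -> levels [7 3 6 4]
Step 3: flows [0->2,0->3,3->1] -> levels [5 4 7 4]
Step 4: flows [2->0,0->3,1=3] -> levels [5 4 6 5]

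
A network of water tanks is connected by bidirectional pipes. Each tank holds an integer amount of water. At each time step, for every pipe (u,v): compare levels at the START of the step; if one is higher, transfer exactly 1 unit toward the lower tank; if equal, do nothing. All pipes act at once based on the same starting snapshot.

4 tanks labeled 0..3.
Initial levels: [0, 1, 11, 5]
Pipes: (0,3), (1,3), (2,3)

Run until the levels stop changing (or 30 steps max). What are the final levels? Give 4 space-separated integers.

Step 1: flows [3->0,3->1,2->3] -> levels [1 2 10 4]
Step 2: flows [3->0,3->1,2->3] -> levels [2 3 9 3]
Step 3: flows [3->0,1=3,2->3] -> levels [3 3 8 3]
Step 4: flows [0=3,1=3,2->3] -> levels [3 3 7 4]
Step 5: flows [3->0,3->1,2->3] -> levels [4 4 6 3]
Step 6: flows [0->3,1->3,2->3] -> levels [3 3 5 6]
Step 7: flows [3->0,3->1,3->2] -> levels [4 4 6 3]
  -> period-2 cycle: step 7 state = step 5 state; never stabilizes
  -> state at step 30: (30-5) mod 2 = 1, same as step 6 -> [3 3 5 6]

Answer: 3 3 5 6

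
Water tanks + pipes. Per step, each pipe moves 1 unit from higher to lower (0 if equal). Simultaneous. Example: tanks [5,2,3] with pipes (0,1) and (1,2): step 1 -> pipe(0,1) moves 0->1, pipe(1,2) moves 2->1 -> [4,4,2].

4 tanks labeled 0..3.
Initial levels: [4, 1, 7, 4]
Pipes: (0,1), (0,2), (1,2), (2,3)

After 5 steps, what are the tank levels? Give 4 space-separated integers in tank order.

Step 1: flows [0->1,2->0,2->1,2->3] -> levels [4 3 4 5]
Step 2: flows [0->1,0=2,2->1,3->2] -> levels [3 5 4 4]
Step 3: flows [1->0,2->0,1->2,2=3] -> levels [5 3 4 4]
Step 4: flows [0->1,0->2,2->1,2=3] -> levels [3 5 4 4]
  -> period-2 cycle: step 4 state = step 2 state
  -> state at step 5: (5-2) mod 2 = 1, same as step 3 -> [5 3 4 4]

Answer: 5 3 4 4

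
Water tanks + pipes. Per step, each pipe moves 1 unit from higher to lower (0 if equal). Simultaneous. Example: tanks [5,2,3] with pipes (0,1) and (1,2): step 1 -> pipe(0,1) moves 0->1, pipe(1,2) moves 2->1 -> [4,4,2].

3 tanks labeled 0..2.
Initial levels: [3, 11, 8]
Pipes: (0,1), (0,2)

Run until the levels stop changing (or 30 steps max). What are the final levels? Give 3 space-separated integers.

Step 1: flows [1->0,2->0] -> levels [5 10 7]
Step 2: flows [1->0,2->0] -> levels [7 9 6]
Step 3: flows [1->0,0->2] -> levels [7 8 7]
Step 4: flows [1->0,0=2] -> levels [8 7 7]
Step 5: flows [0->1,0->2] -> levels [6 8 8]
Step 6: flows [1->0,2->0] -> levels [8 7 7]
  -> period-2 cycle: step 6 state = step 4 state; never stabilizes
  -> state at step 30: (30-4) mod 2 = 0, same as step 4 -> [8 7 7]

Answer: 8 7 7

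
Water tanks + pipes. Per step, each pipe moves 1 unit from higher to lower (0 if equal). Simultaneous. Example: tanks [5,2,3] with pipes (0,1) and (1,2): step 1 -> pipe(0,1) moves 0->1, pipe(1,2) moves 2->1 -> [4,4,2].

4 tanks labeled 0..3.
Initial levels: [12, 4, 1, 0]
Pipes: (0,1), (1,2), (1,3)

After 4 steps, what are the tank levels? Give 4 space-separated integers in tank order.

Step 1: flows [0->1,1->2,1->3] -> levels [11 3 2 1]
Step 2: flows [0->1,1->2,1->3] -> levels [10 2 3 2]
Step 3: flows [0->1,2->1,1=3] -> levels [9 4 2 2]
Step 4: flows [0->1,1->2,1->3] -> levels [8 3 3 3]

Answer: 8 3 3 3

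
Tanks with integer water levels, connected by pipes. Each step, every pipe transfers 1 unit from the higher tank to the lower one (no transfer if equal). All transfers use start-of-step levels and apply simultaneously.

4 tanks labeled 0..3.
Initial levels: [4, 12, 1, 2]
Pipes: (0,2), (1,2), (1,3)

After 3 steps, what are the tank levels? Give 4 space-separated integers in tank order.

Step 1: flows [0->2,1->2,1->3] -> levels [3 10 3 3]
Step 2: flows [0=2,1->2,1->3] -> levels [3 8 4 4]
Step 3: flows [2->0,1->2,1->3] -> levels [4 6 4 5]

Answer: 4 6 4 5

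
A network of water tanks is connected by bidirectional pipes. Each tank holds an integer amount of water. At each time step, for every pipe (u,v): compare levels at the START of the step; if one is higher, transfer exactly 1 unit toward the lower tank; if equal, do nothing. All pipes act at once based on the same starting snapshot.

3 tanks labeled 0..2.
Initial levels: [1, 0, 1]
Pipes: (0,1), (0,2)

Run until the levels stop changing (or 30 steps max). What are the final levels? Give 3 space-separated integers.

Step 1: flows [0->1,0=2] -> levels [0 1 1]
Step 2: flows [1->0,2->0] -> levels [2 0 0]
Step 3: flows [0->1,0->2] -> levels [0 1 1]
  -> period-2 cycle: step 3 state = step 1 state; never stabilizes
  -> state at step 30: (30-1) mod 2 = 1, same as step 2 -> [2 0 0]

Answer: 2 0 0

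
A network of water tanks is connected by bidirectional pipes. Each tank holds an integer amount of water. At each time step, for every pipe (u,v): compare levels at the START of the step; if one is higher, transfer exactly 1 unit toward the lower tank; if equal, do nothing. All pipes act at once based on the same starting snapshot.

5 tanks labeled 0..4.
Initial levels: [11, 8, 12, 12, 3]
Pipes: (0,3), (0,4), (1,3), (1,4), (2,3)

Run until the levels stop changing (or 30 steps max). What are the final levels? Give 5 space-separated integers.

Step 1: flows [3->0,0->4,3->1,1->4,2=3] -> levels [11 8 12 10 5]
Step 2: flows [0->3,0->4,3->1,1->4,2->3] -> levels [9 8 11 11 7]
Step 3: flows [3->0,0->4,3->1,1->4,2=3] -> levels [9 8 11 9 9]
Step 4: flows [0=3,0=4,3->1,4->1,2->3] -> levels [9 10 10 9 8]
Step 5: flows [0=3,0->4,1->3,1->4,2->3] -> levels [8 8 9 11 10]
Step 6: flows [3->0,4->0,3->1,4->1,3->2] -> levels [10 10 10 8 8]
Step 7: flows [0->3,0->4,1->3,1->4,2->3] -> levels [8 8 9 11 10]
  -> period-2 cycle: step 7 state = step 5 state; never stabilizes
  -> state at step 30: (30-5) mod 2 = 1, same as step 6 -> [10 10 10 8 8]

Answer: 10 10 10 8 8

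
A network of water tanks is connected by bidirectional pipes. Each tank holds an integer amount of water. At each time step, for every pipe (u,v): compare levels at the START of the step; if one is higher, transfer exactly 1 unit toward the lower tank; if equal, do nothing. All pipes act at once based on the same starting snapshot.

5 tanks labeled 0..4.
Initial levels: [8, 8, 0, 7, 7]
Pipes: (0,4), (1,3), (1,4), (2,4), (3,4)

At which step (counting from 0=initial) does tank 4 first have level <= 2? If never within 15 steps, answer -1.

Answer: -1

Derivation:
Step 1: flows [0->4,1->3,1->4,4->2,3=4] -> levels [7 6 1 8 8]
Step 2: flows [4->0,3->1,4->1,4->2,3=4] -> levels [8 8 2 7 5]
Step 3: flows [0->4,1->3,1->4,4->2,3->4] -> levels [7 6 3 7 7]
Step 4: flows [0=4,3->1,4->1,4->2,3=4] -> levels [7 8 4 6 5]
Step 5: flows [0->4,1->3,1->4,4->2,3->4] -> levels [6 6 5 6 7]
Step 6: flows [4->0,1=3,4->1,4->2,4->3] -> levels [7 7 6 7 3]
Step 7: flows [0->4,1=3,1->4,2->4,3->4] -> levels [6 6 5 6 7]
  -> period-2 cycle (repeats step 5); tank 4 never drops to <=2
Tank 4 never reaches <=2 within 15 steps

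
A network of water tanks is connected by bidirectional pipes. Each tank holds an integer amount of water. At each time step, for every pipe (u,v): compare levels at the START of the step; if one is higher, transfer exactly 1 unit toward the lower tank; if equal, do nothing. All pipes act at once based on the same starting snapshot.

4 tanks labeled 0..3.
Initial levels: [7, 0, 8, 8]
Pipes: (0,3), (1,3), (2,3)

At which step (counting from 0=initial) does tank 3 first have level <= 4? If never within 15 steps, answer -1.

Step 1: flows [3->0,3->1,2=3] -> levels [8 1 8 6]
Step 2: flows [0->3,3->1,2->3] -> levels [7 2 7 7]
Step 3: flows [0=3,3->1,2=3] -> levels [7 3 7 6]
Step 4: flows [0->3,3->1,2->3] -> levels [6 4 6 7]
Step 5: flows [3->0,3->1,3->2] -> levels [7 5 7 4]
Tank 3 first reaches <=4 at step 5

Answer: 5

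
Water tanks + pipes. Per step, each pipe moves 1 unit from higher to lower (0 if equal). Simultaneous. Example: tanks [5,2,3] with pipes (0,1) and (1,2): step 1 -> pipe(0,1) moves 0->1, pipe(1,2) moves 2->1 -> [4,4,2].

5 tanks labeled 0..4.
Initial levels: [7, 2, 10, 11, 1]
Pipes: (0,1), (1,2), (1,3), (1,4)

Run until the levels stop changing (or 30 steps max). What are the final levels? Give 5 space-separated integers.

Answer: 6 8 6 6 5

Derivation:
Step 1: flows [0->1,2->1,3->1,1->4] -> levels [6 4 9 10 2]
Step 2: flows [0->1,2->1,3->1,1->4] -> levels [5 6 8 9 3]
Step 3: flows [1->0,2->1,3->1,1->4] -> levels [6 6 7 8 4]
Step 4: flows [0=1,2->1,3->1,1->4] -> levels [6 7 6 7 5]
Step 5: flows [1->0,1->2,1=3,1->4] -> levels [7 4 7 7 6]
Step 6: flows [0->1,2->1,3->1,4->1] -> levels [6 8 6 6 5]
Step 7: flows [1->0,1->2,1->3,1->4] -> levels [7 4 7 7 6]
  -> period-2 cycle: step 7 state = step 5 state; never stabilizes
  -> state at step 30: (30-5) mod 2 = 1, same as step 6 -> [6 8 6 6 5]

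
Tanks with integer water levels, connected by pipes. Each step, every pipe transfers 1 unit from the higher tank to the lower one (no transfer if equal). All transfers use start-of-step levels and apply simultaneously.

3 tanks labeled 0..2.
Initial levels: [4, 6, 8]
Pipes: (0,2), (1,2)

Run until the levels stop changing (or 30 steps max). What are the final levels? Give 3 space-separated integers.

Step 1: flows [2->0,2->1] -> levels [5 7 6]
Step 2: flows [2->0,1->2] -> levels [6 6 6]
Step 3: flows [0=2,1=2] -> levels [6 6 6]
  -> stable (no change)

Answer: 6 6 6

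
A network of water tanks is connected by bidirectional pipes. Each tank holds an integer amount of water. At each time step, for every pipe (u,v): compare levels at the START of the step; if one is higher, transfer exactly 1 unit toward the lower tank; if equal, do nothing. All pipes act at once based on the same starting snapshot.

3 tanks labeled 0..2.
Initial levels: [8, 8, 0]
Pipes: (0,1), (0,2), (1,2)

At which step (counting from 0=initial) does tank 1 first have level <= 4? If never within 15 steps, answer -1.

Step 1: flows [0=1,0->2,1->2] -> levels [7 7 2]
Step 2: flows [0=1,0->2,1->2] -> levels [6 6 4]
Step 3: flows [0=1,0->2,1->2] -> levels [5 5 6]
Step 4: flows [0=1,2->0,2->1] -> levels [6 6 4]
  -> period-2 cycle (repeats step 2); tank 1 never drops to <=4
Tank 1 never reaches <=4 within 15 steps

Answer: -1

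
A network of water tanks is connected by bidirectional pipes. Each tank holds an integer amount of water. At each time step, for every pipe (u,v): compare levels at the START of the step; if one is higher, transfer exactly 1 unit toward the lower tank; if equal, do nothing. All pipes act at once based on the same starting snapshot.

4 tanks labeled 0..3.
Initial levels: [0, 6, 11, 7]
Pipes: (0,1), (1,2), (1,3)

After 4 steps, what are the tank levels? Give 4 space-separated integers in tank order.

Answer: 4 6 7 7

Derivation:
Step 1: flows [1->0,2->1,3->1] -> levels [1 7 10 6]
Step 2: flows [1->0,2->1,1->3] -> levels [2 6 9 7]
Step 3: flows [1->0,2->1,3->1] -> levels [3 7 8 6]
Step 4: flows [1->0,2->1,1->3] -> levels [4 6 7 7]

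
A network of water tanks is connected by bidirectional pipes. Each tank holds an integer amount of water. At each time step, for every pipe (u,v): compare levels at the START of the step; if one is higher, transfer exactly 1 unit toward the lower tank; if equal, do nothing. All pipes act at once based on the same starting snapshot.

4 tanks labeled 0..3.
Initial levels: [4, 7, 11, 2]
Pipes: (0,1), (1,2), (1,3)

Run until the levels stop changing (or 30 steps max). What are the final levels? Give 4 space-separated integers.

Answer: 6 5 7 6

Derivation:
Step 1: flows [1->0,2->1,1->3] -> levels [5 6 10 3]
Step 2: flows [1->0,2->1,1->3] -> levels [6 5 9 4]
Step 3: flows [0->1,2->1,1->3] -> levels [5 6 8 5]
Step 4: flows [1->0,2->1,1->3] -> levels [6 5 7 6]
Step 5: flows [0->1,2->1,3->1] -> levels [5 8 6 5]
Step 6: flows [1->0,1->2,1->3] -> levels [6 5 7 6]
  -> period-2 cycle: step 6 state = step 4 state; never stabilizes
  -> state at step 30: (30-4) mod 2 = 0, same as step 4 -> [6 5 7 6]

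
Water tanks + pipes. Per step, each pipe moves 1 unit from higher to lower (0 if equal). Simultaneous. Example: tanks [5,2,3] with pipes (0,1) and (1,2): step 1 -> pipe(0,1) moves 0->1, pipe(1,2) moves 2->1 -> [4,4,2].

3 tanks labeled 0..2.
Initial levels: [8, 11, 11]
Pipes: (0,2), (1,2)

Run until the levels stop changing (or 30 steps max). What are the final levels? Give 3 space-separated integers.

Step 1: flows [2->0,1=2] -> levels [9 11 10]
Step 2: flows [2->0,1->2] -> levels [10 10 10]
Step 3: flows [0=2,1=2] -> levels [10 10 10]
  -> stable (no change)

Answer: 10 10 10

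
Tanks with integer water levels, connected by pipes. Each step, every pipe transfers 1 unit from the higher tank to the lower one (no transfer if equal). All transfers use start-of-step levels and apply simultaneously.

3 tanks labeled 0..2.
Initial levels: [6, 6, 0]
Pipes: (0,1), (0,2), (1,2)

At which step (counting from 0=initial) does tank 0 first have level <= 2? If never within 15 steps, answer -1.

Answer: -1

Derivation:
Step 1: flows [0=1,0->2,1->2] -> levels [5 5 2]
Step 2: flows [0=1,0->2,1->2] -> levels [4 4 4]
Step 3: flows [0=1,0=2,1=2] -> levels [4 4 4]
  -> stable; tank 0 stays at 4 > 2
Tank 0 never reaches <=2 within 15 steps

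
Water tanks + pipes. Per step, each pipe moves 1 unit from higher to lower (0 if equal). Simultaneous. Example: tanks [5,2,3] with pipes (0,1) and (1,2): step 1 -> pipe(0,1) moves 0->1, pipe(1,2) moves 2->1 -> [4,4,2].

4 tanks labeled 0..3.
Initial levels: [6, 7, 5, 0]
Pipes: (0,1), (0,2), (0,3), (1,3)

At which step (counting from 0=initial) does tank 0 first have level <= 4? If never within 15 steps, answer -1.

Step 1: flows [1->0,0->2,0->3,1->3] -> levels [5 5 6 2]
Step 2: flows [0=1,2->0,0->3,1->3] -> levels [5 4 5 4]
Step 3: flows [0->1,0=2,0->3,1=3] -> levels [3 5 5 5]
Tank 0 first reaches <=4 at step 3

Answer: 3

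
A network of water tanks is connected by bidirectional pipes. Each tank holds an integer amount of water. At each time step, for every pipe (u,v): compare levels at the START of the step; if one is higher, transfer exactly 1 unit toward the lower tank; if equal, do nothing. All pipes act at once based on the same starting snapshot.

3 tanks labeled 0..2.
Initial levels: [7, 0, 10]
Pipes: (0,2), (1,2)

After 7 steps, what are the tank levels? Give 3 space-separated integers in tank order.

Answer: 5 5 7

Derivation:
Step 1: flows [2->0,2->1] -> levels [8 1 8]
Step 2: flows [0=2,2->1] -> levels [8 2 7]
Step 3: flows [0->2,2->1] -> levels [7 3 7]
Step 4: flows [0=2,2->1] -> levels [7 4 6]
Step 5: flows [0->2,2->1] -> levels [6 5 6]
Step 6: flows [0=2,2->1] -> levels [6 6 5]
Step 7: flows [0->2,1->2] -> levels [5 5 7]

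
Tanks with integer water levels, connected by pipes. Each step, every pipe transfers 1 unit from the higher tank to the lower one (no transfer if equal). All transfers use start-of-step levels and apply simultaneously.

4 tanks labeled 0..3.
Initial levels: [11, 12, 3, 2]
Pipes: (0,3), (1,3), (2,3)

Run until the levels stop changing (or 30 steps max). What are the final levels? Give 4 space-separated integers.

Step 1: flows [0->3,1->3,2->3] -> levels [10 11 2 5]
Step 2: flows [0->3,1->3,3->2] -> levels [9 10 3 6]
Step 3: flows [0->3,1->3,3->2] -> levels [8 9 4 7]
Step 4: flows [0->3,1->3,3->2] -> levels [7 8 5 8]
Step 5: flows [3->0,1=3,3->2] -> levels [8 8 6 6]
Step 6: flows [0->3,1->3,2=3] -> levels [7 7 6 8]
Step 7: flows [3->0,3->1,3->2] -> levels [8 8 7 5]
Step 8: flows [0->3,1->3,2->3] -> levels [7 7 6 8]
  -> period-2 cycle: step 8 state = step 6 state; never stabilizes
  -> state at step 30: (30-6) mod 2 = 0, same as step 6 -> [7 7 6 8]

Answer: 7 7 6 8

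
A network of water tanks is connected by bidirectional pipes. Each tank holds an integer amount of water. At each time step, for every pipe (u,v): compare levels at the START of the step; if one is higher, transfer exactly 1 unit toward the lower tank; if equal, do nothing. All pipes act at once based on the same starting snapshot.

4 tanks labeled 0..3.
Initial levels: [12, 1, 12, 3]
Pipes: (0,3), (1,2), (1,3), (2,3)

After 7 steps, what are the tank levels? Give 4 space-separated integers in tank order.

Answer: 7 6 6 9

Derivation:
Step 1: flows [0->3,2->1,3->1,2->3] -> levels [11 3 10 4]
Step 2: flows [0->3,2->1,3->1,2->3] -> levels [10 5 8 5]
Step 3: flows [0->3,2->1,1=3,2->3] -> levels [9 6 6 7]
Step 4: flows [0->3,1=2,3->1,3->2] -> levels [8 7 7 6]
Step 5: flows [0->3,1=2,1->3,2->3] -> levels [7 6 6 9]
Step 6: flows [3->0,1=2,3->1,3->2] -> levels [8 7 7 6]
  -> period-2 cycle: step 6 state = step 4 state
  -> state at step 7: (7-4) mod 2 = 1, same as step 5 -> [7 6 6 9]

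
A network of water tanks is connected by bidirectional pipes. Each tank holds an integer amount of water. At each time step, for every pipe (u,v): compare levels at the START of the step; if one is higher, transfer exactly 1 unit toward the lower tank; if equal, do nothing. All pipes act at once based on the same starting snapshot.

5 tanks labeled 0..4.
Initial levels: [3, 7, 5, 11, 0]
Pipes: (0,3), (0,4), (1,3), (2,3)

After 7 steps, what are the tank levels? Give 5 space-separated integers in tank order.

Step 1: flows [3->0,0->4,3->1,3->2] -> levels [3 8 6 8 1]
Step 2: flows [3->0,0->4,1=3,3->2] -> levels [3 8 7 6 2]
Step 3: flows [3->0,0->4,1->3,2->3] -> levels [3 7 6 7 3]
Step 4: flows [3->0,0=4,1=3,3->2] -> levels [4 7 7 5 3]
Step 5: flows [3->0,0->4,1->3,2->3] -> levels [4 6 6 6 4]
Step 6: flows [3->0,0=4,1=3,2=3] -> levels [5 6 6 5 4]
Step 7: flows [0=3,0->4,1->3,2->3] -> levels [4 5 5 7 5]

Answer: 4 5 5 7 5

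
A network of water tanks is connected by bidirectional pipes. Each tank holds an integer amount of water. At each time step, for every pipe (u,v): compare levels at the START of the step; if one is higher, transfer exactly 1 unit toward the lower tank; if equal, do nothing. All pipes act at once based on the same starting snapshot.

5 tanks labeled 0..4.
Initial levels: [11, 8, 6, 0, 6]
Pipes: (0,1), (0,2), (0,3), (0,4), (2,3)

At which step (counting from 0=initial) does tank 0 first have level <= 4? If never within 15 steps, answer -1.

Step 1: flows [0->1,0->2,0->3,0->4,2->3] -> levels [7 9 6 2 7]
Step 2: flows [1->0,0->2,0->3,0=4,2->3] -> levels [6 8 6 4 7]
Step 3: flows [1->0,0=2,0->3,4->0,2->3] -> levels [7 7 5 6 6]
Step 4: flows [0=1,0->2,0->3,0->4,3->2] -> levels [4 7 7 6 7]
Tank 0 first reaches <=4 at step 4

Answer: 4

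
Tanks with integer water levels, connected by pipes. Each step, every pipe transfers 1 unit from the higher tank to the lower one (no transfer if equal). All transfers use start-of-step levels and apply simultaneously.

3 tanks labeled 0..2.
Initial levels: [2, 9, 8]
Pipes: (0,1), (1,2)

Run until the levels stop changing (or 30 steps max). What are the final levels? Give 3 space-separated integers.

Answer: 7 5 7

Derivation:
Step 1: flows [1->0,1->2] -> levels [3 7 9]
Step 2: flows [1->0,2->1] -> levels [4 7 8]
Step 3: flows [1->0,2->1] -> levels [5 7 7]
Step 4: flows [1->0,1=2] -> levels [6 6 7]
Step 5: flows [0=1,2->1] -> levels [6 7 6]
Step 6: flows [1->0,1->2] -> levels [7 5 7]
Step 7: flows [0->1,2->1] -> levels [6 7 6]
  -> period-2 cycle: step 7 state = step 5 state; never stabilizes
  -> state at step 30: (30-5) mod 2 = 1, same as step 6 -> [7 5 7]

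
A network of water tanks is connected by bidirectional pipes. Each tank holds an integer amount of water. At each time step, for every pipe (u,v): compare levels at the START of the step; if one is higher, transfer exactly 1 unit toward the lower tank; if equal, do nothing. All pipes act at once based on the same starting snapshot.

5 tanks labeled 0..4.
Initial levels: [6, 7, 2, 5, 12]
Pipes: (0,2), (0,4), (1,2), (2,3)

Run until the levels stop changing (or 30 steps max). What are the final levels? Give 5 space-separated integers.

Step 1: flows [0->2,4->0,1->2,3->2] -> levels [6 6 5 4 11]
Step 2: flows [0->2,4->0,1->2,2->3] -> levels [6 5 6 5 10]
Step 3: flows [0=2,4->0,2->1,2->3] -> levels [7 6 4 6 9]
Step 4: flows [0->2,4->0,1->2,3->2] -> levels [7 5 7 5 8]
Step 5: flows [0=2,4->0,2->1,2->3] -> levels [8 6 5 6 7]
Step 6: flows [0->2,0->4,1->2,3->2] -> levels [6 5 8 5 8]
Step 7: flows [2->0,4->0,2->1,2->3] -> levels [8 6 5 6 7]
  -> period-2 cycle: step 7 state = step 5 state; never stabilizes
  -> state at step 30: (30-5) mod 2 = 1, same as step 6 -> [6 5 8 5 8]

Answer: 6 5 8 5 8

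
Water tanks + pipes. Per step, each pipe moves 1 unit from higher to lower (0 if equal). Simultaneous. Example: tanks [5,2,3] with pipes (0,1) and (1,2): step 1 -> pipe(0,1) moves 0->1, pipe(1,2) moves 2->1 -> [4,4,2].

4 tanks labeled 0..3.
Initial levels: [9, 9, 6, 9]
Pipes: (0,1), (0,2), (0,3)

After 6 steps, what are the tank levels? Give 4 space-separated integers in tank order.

Step 1: flows [0=1,0->2,0=3] -> levels [8 9 7 9]
Step 2: flows [1->0,0->2,3->0] -> levels [9 8 8 8]
Step 3: flows [0->1,0->2,0->3] -> levels [6 9 9 9]
Step 4: flows [1->0,2->0,3->0] -> levels [9 8 8 8]
  -> period-2 cycle: step 4 state = step 2 state
  -> state at step 6: (6-2) mod 2 = 0, same as step 2 -> [9 8 8 8]

Answer: 9 8 8 8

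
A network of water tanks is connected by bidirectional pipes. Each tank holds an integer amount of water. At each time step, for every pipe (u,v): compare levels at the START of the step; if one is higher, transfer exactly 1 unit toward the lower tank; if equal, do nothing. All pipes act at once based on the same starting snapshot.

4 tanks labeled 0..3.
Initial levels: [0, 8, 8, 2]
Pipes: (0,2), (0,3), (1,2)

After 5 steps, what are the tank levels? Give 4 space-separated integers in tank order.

Answer: 4 6 5 3

Derivation:
Step 1: flows [2->0,3->0,1=2] -> levels [2 8 7 1]
Step 2: flows [2->0,0->3,1->2] -> levels [2 7 7 2]
Step 3: flows [2->0,0=3,1=2] -> levels [3 7 6 2]
Step 4: flows [2->0,0->3,1->2] -> levels [3 6 6 3]
Step 5: flows [2->0,0=3,1=2] -> levels [4 6 5 3]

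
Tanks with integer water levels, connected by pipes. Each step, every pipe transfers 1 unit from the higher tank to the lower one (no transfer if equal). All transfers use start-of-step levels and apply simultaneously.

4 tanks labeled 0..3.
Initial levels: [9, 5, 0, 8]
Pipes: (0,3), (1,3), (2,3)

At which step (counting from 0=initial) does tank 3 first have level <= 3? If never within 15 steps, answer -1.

Step 1: flows [0->3,3->1,3->2] -> levels [8 6 1 7]
Step 2: flows [0->3,3->1,3->2] -> levels [7 7 2 6]
Step 3: flows [0->3,1->3,3->2] -> levels [6 6 3 7]
Step 4: flows [3->0,3->1,3->2] -> levels [7 7 4 4]
Step 5: flows [0->3,1->3,2=3] -> levels [6 6 4 6]
Step 6: flows [0=3,1=3,3->2] -> levels [6 6 5 5]
Step 7: flows [0->3,1->3,2=3] -> levels [5 5 5 7]
Step 8: flows [3->0,3->1,3->2] -> levels [6 6 6 4]
Step 9: flows [0->3,1->3,2->3] -> levels [5 5 5 7]
  -> period-2 cycle (repeats step 7); tank 3 never drops to <=3
Tank 3 never reaches <=3 within 15 steps

Answer: -1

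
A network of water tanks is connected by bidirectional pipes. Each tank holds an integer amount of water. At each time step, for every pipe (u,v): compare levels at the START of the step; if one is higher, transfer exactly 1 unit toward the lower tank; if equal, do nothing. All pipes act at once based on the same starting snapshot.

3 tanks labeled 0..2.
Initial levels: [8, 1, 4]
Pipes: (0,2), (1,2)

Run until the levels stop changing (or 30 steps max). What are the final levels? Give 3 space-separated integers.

Answer: 4 4 5

Derivation:
Step 1: flows [0->2,2->1] -> levels [7 2 4]
Step 2: flows [0->2,2->1] -> levels [6 3 4]
Step 3: flows [0->2,2->1] -> levels [5 4 4]
Step 4: flows [0->2,1=2] -> levels [4 4 5]
Step 5: flows [2->0,2->1] -> levels [5 5 3]
Step 6: flows [0->2,1->2] -> levels [4 4 5]
  -> period-2 cycle: step 6 state = step 4 state; never stabilizes
  -> state at step 30: (30-4) mod 2 = 0, same as step 4 -> [4 4 5]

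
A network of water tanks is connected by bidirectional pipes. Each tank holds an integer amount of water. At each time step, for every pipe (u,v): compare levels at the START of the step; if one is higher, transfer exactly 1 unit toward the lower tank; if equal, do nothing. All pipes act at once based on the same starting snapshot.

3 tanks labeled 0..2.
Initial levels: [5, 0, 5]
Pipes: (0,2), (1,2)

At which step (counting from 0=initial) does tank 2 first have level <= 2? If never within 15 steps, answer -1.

Step 1: flows [0=2,2->1] -> levels [5 1 4]
Step 2: flows [0->2,2->1] -> levels [4 2 4]
Step 3: flows [0=2,2->1] -> levels [4 3 3]
Step 4: flows [0->2,1=2] -> levels [3 3 4]
Step 5: flows [2->0,2->1] -> levels [4 4 2]
Tank 2 first reaches <=2 at step 5

Answer: 5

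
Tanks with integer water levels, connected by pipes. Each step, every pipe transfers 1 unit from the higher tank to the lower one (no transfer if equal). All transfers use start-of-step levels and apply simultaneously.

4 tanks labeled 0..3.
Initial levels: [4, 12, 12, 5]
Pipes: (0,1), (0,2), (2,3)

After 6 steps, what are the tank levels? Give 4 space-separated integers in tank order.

Answer: 8 9 9 7

Derivation:
Step 1: flows [1->0,2->0,2->3] -> levels [6 11 10 6]
Step 2: flows [1->0,2->0,2->3] -> levels [8 10 8 7]
Step 3: flows [1->0,0=2,2->3] -> levels [9 9 7 8]
Step 4: flows [0=1,0->2,3->2] -> levels [8 9 9 7]
Step 5: flows [1->0,2->0,2->3] -> levels [10 8 7 8]
Step 6: flows [0->1,0->2,3->2] -> levels [8 9 9 7]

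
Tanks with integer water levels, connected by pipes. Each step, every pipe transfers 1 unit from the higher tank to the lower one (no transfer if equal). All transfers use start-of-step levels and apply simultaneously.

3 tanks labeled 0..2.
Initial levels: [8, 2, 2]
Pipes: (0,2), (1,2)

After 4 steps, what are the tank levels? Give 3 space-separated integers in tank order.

Step 1: flows [0->2,1=2] -> levels [7 2 3]
Step 2: flows [0->2,2->1] -> levels [6 3 3]
Step 3: flows [0->2,1=2] -> levels [5 3 4]
Step 4: flows [0->2,2->1] -> levels [4 4 4]

Answer: 4 4 4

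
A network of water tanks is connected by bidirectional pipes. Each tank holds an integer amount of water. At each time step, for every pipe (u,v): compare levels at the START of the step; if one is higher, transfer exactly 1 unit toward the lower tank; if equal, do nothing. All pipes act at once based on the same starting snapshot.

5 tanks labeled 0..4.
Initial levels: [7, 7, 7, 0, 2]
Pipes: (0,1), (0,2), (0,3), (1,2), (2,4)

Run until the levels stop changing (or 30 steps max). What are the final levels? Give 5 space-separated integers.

Step 1: flows [0=1,0=2,0->3,1=2,2->4] -> levels [6 7 6 1 3]
Step 2: flows [1->0,0=2,0->3,1->2,2->4] -> levels [6 5 6 2 4]
Step 3: flows [0->1,0=2,0->3,2->1,2->4] -> levels [4 7 4 3 5]
Step 4: flows [1->0,0=2,0->3,1->2,4->2] -> levels [4 5 6 4 4]
Step 5: flows [1->0,2->0,0=3,2->1,2->4] -> levels [6 5 3 4 5]
Step 6: flows [0->1,0->2,0->3,1->2,4->2] -> levels [3 5 6 5 4]
Step 7: flows [1->0,2->0,3->0,2->1,2->4] -> levels [6 5 3 4 5]
  -> period-2 cycle: step 7 state = step 5 state; never stabilizes
  -> state at step 30: (30-5) mod 2 = 1, same as step 6 -> [3 5 6 5 4]

Answer: 3 5 6 5 4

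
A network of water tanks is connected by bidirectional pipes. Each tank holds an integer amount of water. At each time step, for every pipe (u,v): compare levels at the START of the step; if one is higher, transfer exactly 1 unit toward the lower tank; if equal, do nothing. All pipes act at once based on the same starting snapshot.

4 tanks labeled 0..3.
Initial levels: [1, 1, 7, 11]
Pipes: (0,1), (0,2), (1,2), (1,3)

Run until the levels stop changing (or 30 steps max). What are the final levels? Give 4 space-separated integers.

Step 1: flows [0=1,2->0,2->1,3->1] -> levels [2 3 5 10]
Step 2: flows [1->0,2->0,2->1,3->1] -> levels [4 4 3 9]
Step 3: flows [0=1,0->2,1->2,3->1] -> levels [3 4 5 8]
Step 4: flows [1->0,2->0,2->1,3->1] -> levels [5 5 3 7]
Step 5: flows [0=1,0->2,1->2,3->1] -> levels [4 5 5 6]
Step 6: flows [1->0,2->0,1=2,3->1] -> levels [6 5 4 5]
Step 7: flows [0->1,0->2,1->2,1=3] -> levels [4 5 6 5]
Step 8: flows [1->0,2->0,2->1,1=3] -> levels [6 5 4 5]
  -> period-2 cycle: step 8 state = step 6 state; never stabilizes
  -> state at step 30: (30-6) mod 2 = 0, same as step 6 -> [6 5 4 5]

Answer: 6 5 4 5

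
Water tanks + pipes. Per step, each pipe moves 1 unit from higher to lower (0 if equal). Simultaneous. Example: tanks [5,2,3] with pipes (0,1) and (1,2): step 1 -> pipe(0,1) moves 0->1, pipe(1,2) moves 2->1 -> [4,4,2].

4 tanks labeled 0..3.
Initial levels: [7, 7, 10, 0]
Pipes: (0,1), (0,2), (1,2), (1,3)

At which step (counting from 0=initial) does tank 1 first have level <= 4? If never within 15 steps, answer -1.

Answer: 6

Derivation:
Step 1: flows [0=1,2->0,2->1,1->3] -> levels [8 7 8 1]
Step 2: flows [0->1,0=2,2->1,1->3] -> levels [7 8 7 2]
Step 3: flows [1->0,0=2,1->2,1->3] -> levels [8 5 8 3]
Step 4: flows [0->1,0=2,2->1,1->3] -> levels [7 6 7 4]
Step 5: flows [0->1,0=2,2->1,1->3] -> levels [6 7 6 5]
Step 6: flows [1->0,0=2,1->2,1->3] -> levels [7 4 7 6]
Tank 1 first reaches <=4 at step 6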